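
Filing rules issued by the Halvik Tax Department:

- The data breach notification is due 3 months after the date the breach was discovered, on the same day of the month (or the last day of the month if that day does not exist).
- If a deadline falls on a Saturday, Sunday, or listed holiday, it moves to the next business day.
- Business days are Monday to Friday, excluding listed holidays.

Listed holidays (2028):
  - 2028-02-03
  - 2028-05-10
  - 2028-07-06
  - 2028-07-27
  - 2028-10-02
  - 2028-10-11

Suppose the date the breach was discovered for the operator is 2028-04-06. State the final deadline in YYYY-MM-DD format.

2028-07-07

Moving 3 months forward from 2028-04-06 on the corresponding day gives 2028-07-06.
2028-07-06 is a listed holiday; the next business day is 2028-07-07 (Friday).
The final due date is 2028-07-07.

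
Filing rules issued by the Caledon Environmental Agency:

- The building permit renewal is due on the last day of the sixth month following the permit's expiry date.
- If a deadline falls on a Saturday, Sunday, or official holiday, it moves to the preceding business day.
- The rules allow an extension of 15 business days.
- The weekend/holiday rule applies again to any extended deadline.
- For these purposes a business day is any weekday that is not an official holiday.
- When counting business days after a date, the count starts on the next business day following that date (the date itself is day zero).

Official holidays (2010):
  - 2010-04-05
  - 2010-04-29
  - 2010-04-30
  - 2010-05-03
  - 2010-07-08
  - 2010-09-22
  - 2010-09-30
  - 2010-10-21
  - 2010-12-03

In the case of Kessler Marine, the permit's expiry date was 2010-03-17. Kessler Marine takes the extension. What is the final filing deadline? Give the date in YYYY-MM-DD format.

2010-10-22

6 months after 2010-03-17 is September 2010; that month ends on 2010-09-30.
2010-09-30 is a listed holiday; the preceding business day is 2010-09-29 (Wednesday).
Counting 15 further business days from 2010-09-29 reaches 2010-10-22.
2010-10-22 (Friday) is already a business day.
So the filing is due 2010-10-22.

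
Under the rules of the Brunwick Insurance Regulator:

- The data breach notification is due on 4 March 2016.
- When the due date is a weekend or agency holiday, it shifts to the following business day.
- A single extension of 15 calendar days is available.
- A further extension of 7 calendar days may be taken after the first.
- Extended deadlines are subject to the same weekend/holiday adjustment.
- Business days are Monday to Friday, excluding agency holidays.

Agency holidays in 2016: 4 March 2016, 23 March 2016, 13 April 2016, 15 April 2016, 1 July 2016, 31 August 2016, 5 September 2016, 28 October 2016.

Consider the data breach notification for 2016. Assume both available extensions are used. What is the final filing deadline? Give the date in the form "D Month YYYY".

29 March 2016

Start from the fixed due date, 4 March 2016.
4 March 2016 is a listed holiday, so it moves to the next business day, 7 March 2016 (Monday).
Applying the 15-calendar-day extension: 7 March 2016 + 15 days = 22 March 2016.
Since 22 March 2016 is a Tuesday and not a holiday, the date is unchanged.
Add the 7 calendar-day extension to 22 March 2016: 29 March 2016.
29 March 2016 falls on a Tuesday, which is a business day, so no adjustment is needed.
Final deadline: 29 March 2016.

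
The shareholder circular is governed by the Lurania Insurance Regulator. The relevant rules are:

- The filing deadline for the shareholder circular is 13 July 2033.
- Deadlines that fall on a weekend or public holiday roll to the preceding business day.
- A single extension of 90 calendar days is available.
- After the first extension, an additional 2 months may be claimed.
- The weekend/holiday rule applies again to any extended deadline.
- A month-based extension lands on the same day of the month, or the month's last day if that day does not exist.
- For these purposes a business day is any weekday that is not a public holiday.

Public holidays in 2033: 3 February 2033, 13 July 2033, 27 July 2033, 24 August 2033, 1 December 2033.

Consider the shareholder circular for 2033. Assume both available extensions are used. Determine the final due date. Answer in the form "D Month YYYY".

The stated deadline is 13 July 2033.
Because 13 July 2033 is a listed holiday, the deadline becomes 12 July 2033 (Tuesday).
Add the 90 calendar-day extension to 12 July 2033: 10 October 2033.
10 October 2033 falls on a Monday, which is a business day, so no adjustment is needed.
Applying the 2 months extension: 2 months after 10 October 2033 is 10 December 2033.
10 December 2033 falls on a Saturday. Rolling to the preceding business day gives 9 December 2033, a Friday.
Deadline: 9 December 2033.

9 December 2033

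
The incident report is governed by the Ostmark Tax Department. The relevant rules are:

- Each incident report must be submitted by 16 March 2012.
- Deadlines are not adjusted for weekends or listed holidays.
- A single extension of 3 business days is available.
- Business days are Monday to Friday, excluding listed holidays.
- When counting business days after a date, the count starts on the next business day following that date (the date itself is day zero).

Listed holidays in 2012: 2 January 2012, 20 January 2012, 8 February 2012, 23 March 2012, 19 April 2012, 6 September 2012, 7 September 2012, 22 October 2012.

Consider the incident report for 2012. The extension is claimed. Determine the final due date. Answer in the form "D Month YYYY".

21 March 2012

Start from the fixed due date, 16 March 2012.
16 March 2012 is a Friday; no weekend or holiday adjustment applies.
The 3-business-day extension runs from 16 March 2012 to 21 March 2012.
21 March 2012 is a Wednesday; no weekend or holiday adjustment applies.
So the filing is due 21 March 2012.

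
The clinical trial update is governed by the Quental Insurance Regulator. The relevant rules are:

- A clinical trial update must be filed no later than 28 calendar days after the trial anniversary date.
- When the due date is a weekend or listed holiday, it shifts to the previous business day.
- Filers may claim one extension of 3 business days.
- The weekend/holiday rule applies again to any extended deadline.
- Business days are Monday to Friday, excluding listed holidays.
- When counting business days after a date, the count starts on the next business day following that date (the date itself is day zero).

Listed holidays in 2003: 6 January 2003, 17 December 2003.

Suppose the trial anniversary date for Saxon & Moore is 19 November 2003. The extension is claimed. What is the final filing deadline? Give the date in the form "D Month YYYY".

22 December 2003

Adding 28 calendar days to 19 November 2003 gives 17 December 2003.
17 December 2003 falls on a listed holiday. Rolling to the preceding business day gives 16 December 2003, a Tuesday.
The 3-business-day extension runs from 16 December 2003 to 22 December 2003.
22 December 2003 falls on a Monday, which is a business day, so no adjustment is needed.
So the filing is due 22 December 2003.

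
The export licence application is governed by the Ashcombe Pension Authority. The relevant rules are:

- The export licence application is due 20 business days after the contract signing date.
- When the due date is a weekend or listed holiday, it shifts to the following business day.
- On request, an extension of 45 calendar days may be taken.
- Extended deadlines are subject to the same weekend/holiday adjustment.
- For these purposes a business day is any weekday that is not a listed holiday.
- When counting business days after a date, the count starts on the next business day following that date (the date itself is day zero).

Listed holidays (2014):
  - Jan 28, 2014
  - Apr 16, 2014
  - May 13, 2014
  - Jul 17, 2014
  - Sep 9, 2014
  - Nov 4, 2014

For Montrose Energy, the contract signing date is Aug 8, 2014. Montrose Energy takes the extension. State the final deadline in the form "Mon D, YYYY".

Oct 20, 2014

20 business days after Aug 8, 2014, excluding weekends and holidays, is Sep 5, 2014.
Sep 5, 2014 (Friday) is already a business day.
Add the 45 calendar-day extension to Sep 5, 2014: Oct 20, 2014.
Oct 20, 2014 (Monday) is already a business day.
Final deadline: Oct 20, 2014.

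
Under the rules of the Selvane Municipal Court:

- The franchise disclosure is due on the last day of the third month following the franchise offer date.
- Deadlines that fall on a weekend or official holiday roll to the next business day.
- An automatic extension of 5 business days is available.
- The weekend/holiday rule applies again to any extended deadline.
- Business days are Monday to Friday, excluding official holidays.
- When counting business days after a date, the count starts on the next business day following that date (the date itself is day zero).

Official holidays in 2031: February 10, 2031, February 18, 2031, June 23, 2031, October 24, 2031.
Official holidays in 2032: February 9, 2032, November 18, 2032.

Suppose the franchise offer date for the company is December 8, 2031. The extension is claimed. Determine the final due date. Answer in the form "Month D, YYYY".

3 months after December 8, 2031 falls in March 2032; the last day of that month is March 31, 2032.
Since March 31, 2032 is a Wednesday and not a holiday, the date is unchanged.
Applying the 5-business-day extension: 5 business days after March 31, 2032 is April 7, 2032.
April 7, 2032 is a Wednesday and not a listed holiday, so it stands.
The final due date is April 7, 2032.

April 7, 2032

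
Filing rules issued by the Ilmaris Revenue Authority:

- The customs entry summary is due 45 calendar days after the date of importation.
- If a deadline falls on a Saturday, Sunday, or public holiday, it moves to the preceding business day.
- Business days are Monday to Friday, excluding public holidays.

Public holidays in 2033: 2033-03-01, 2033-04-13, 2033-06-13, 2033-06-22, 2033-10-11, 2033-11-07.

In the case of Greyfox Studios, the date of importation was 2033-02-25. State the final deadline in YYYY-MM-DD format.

2033-04-11

45 calendar days after 2033-02-25 is 2033-04-11.
2033-04-11 is a Monday and not a listed holiday, so it stands.
Deadline: 2033-04-11.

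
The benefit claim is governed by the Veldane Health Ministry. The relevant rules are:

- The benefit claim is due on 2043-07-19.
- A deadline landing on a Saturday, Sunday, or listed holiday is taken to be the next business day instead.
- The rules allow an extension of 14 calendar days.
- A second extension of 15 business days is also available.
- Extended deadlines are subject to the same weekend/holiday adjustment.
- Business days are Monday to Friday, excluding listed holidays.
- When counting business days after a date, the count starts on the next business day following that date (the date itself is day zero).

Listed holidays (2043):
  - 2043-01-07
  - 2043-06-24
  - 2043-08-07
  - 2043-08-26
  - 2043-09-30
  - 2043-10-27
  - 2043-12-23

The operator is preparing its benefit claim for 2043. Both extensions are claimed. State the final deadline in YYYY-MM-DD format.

2043-08-25

The statutory due date is 2043-07-19.
2043-07-19 is a Sunday, so it moves to the next business day, 2043-07-20 (Monday).
Add the 14 calendar-day extension to 2043-07-20: 2043-08-03.
2043-08-03 falls on a Monday, which is a business day, so no adjustment is needed.
Applying the 15-business-day extension: 15 business days after 2043-08-03 is 2043-08-25.
2043-08-25 is a Tuesday and not a listed holiday, so it stands.
Final deadline: 2043-08-25.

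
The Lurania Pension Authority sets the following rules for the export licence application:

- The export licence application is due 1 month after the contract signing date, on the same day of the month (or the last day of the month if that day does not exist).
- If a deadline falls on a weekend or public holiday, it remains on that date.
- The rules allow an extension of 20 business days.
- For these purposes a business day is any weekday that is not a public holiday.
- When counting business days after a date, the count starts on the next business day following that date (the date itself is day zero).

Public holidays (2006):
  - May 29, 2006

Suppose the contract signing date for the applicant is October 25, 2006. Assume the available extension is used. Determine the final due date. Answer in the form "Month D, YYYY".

December 22, 2006

1 month from October 25, 2006 is November 25, 2006.
November 25, 2006 is a Saturday; no weekend or holiday adjustment applies.
Applying the 20-business-day extension: 20 business days after November 25, 2006 is December 22, 2006.
No adjustment is made for weekends or holidays, so December 22, 2006 stands.
The final due date is December 22, 2006.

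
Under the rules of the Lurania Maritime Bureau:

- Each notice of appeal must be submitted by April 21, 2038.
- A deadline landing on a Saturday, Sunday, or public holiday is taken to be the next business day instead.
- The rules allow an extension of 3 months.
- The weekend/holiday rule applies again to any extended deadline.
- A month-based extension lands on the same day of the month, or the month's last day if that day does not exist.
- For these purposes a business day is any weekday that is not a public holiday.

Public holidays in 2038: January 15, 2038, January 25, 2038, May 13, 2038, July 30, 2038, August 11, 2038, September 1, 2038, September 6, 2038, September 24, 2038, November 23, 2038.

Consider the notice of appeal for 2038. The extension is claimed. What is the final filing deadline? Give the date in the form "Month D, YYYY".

The statutory due date is April 21, 2038.
April 21, 2038 (Wednesday) is already a business day.
Add 3 months to April 21, 2038: July 21, 2038.
July 21, 2038 falls on a Wednesday, which is a business day, so no adjustment is needed.
Deadline: July 21, 2038.

July 21, 2038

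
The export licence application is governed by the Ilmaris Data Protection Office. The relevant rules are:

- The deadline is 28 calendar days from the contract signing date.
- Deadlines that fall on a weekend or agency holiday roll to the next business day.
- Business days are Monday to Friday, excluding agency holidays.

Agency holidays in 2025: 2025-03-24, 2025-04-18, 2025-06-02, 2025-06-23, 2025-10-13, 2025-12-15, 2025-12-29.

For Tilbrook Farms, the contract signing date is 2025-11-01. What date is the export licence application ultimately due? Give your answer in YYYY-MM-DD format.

2025-12-01

Trigger date 2025-11-01 + 28 calendar days = 2025-11-29.
2025-11-29 is a Saturday; the next business day is 2025-12-01 (Monday).
Final deadline: 2025-12-01.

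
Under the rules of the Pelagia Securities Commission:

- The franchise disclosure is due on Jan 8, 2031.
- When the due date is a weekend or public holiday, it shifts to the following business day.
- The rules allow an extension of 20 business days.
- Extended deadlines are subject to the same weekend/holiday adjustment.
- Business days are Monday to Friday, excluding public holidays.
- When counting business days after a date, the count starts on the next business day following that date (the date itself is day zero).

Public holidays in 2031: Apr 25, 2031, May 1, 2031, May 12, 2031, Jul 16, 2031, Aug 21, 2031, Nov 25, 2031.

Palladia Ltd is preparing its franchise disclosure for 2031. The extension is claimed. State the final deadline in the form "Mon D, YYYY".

Feb 5, 2031

The statutory due date is Jan 8, 2031.
Jan 8, 2031 falls on a Wednesday, which is a business day, so no adjustment is needed.
The 20-business-day extension runs from Jan 8, 2031 to Feb 5, 2031.
Since Feb 5, 2031 is a Wednesday and not a holiday, the date is unchanged.
So the filing is due Feb 5, 2031.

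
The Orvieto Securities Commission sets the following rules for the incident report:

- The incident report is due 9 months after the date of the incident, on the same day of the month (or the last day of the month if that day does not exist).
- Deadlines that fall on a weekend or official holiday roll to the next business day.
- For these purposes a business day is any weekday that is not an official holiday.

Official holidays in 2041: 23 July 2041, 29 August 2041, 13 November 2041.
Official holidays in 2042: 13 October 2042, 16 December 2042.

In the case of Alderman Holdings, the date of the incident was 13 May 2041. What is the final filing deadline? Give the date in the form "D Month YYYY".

13 February 2042

9 months after 13 May 2041, on the same day of the month, is 13 February 2042.
13 February 2042 (Thursday) is already a business day.
Deadline: 13 February 2042.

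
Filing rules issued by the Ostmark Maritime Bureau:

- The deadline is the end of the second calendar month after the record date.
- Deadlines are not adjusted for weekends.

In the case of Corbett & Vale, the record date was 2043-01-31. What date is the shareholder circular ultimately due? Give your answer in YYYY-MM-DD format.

2 months after 2043-01-31 is March 2043; that month ends on 2043-03-31.
2043-03-31 falls on a Tuesday. The rules make no weekend/holiday allowance, so it remains 2043-03-31.
The final due date is 2043-03-31.

2043-03-31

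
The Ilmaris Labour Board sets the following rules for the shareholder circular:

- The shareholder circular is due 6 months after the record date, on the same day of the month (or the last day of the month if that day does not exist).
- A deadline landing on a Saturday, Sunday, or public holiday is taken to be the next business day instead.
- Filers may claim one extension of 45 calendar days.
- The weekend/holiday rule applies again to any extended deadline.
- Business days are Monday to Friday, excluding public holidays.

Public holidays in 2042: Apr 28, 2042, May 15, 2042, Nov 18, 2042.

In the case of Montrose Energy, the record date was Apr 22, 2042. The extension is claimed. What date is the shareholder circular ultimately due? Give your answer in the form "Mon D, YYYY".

6 months from Apr 22, 2042 is Oct 22, 2042.
Oct 22, 2042 falls on a Wednesday, which is a business day, so no adjustment is needed.
With the 45-day extension, Oct 22, 2042 becomes Dec 6, 2042.
Dec 6, 2042 is a Saturday; the next business day is Dec 8, 2042 (Monday).
So the filing is due Dec 8, 2042.

Dec 8, 2042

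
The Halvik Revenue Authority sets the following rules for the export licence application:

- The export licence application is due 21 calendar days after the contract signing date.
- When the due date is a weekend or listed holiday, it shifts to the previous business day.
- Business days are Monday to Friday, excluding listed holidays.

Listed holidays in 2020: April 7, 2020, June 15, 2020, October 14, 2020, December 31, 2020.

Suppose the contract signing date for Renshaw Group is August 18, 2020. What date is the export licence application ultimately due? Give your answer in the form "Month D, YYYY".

September 8, 2020

Adding 21 calendar days to August 18, 2020 gives September 8, 2020.
September 8, 2020 falls on a Tuesday, which is a business day, so no adjustment is needed.
So the filing is due September 8, 2020.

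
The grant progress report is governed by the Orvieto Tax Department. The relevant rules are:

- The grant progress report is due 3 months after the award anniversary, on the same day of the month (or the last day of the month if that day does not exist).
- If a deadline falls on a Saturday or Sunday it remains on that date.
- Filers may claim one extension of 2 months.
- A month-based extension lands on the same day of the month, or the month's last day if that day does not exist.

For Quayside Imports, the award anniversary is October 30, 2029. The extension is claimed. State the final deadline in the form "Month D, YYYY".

March 30, 2030

3 months after October 30, 2029, on the same day of the month, is January 30, 2030.
January 30, 2030 falls on a Wednesday. The rules make no weekend/holiday allowance, so it remains January 30, 2030.
Add 2 months to January 30, 2030: March 30, 2030.
March 30, 2030 is a Saturday; no weekend or holiday adjustment applies.
Deadline: March 30, 2030.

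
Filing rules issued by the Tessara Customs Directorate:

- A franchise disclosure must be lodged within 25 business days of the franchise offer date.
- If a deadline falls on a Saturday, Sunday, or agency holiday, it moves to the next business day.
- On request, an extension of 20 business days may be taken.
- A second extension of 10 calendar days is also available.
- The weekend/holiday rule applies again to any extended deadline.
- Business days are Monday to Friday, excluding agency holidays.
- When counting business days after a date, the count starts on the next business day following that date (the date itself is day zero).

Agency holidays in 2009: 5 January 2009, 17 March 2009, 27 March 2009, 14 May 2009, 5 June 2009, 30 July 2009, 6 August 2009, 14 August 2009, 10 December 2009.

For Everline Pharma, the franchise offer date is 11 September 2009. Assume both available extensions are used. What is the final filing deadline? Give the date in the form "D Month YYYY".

23 November 2009

Starting the day after 11 September 2009 and counting 25 business days lands on 16 October 2009.
Since 16 October 2009 is a Friday and not a holiday, the date is unchanged.
Applying the 20-business-day extension: 20 business days after 16 October 2009 is 13 November 2009.
13 November 2009 falls on a Friday, which is a business day, so no adjustment is needed.
Applying the 10-calendar-day extension: 13 November 2009 + 10 days = 23 November 2009.
23 November 2009 is a Monday and not a listed holiday, so it stands.
Final deadline: 23 November 2009.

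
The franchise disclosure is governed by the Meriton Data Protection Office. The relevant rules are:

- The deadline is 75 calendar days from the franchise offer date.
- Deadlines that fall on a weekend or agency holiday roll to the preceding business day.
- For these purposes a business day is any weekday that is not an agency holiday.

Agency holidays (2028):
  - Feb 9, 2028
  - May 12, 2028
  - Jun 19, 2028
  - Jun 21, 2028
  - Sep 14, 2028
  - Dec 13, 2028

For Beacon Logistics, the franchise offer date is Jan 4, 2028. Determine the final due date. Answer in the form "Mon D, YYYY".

75 calendar days after Jan 4, 2028 is Mar 19, 2028.
Mar 19, 2028 is a Sunday; the preceding business day is Mar 17, 2028 (Friday).
Deadline: Mar 17, 2028.

Mar 17, 2028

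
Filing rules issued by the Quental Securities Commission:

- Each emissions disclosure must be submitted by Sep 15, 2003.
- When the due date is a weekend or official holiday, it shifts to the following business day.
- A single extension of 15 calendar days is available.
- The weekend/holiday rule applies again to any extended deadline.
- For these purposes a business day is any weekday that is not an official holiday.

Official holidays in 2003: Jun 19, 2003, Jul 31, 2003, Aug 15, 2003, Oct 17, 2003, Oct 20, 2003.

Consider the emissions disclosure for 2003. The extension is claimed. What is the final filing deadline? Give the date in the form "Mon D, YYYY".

The stated deadline is Sep 15, 2003.
Sep 15, 2003 falls on a Monday, which is a business day, so no adjustment is needed.
The 15-calendar-day extension moves the deadline from Sep 15, 2003 to Sep 30, 2003.
Sep 30, 2003 falls on a Tuesday, which is a business day, so no adjustment is needed.
The final due date is Sep 30, 2003.

Sep 30, 2003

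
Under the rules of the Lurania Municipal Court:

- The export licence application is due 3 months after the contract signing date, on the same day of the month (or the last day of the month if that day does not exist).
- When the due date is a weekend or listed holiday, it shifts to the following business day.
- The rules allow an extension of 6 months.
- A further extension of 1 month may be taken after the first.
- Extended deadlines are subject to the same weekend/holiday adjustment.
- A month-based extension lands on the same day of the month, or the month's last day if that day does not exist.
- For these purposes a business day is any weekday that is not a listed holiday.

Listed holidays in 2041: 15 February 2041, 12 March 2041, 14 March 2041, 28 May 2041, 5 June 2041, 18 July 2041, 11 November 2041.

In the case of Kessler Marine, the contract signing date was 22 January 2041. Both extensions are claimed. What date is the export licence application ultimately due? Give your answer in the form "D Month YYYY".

Moving 3 months forward from 22 January 2041 on the corresponding day gives 22 April 2041.
22 April 2041 (Monday) is already a business day.
Add 6 months to 22 April 2041: 22 October 2041.
22 October 2041 (Tuesday) is already a business day.
The 1 month extension carries 22 October 2041 to 22 November 2041.
Since 22 November 2041 is a Friday and not a holiday, the date is unchanged.
So the filing is due 22 November 2041.

22 November 2041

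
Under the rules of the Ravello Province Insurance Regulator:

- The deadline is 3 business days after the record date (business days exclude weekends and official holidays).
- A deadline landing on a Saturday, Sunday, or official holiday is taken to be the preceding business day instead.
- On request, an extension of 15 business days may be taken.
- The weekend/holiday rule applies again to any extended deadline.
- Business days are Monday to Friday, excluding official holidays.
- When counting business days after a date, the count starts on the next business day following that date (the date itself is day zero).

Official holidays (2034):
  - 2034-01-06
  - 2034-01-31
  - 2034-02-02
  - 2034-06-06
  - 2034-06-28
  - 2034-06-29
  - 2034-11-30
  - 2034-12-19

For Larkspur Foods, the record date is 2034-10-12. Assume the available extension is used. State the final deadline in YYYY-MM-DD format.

2034-11-07

3 business days after 2034-10-12, excluding weekends and holidays, is 2034-10-17.
Since 2034-10-17 is a Tuesday and not a holiday, the date is unchanged.
The 15-business-day extension runs from 2034-10-17 to 2034-11-07.
2034-11-07 falls on a Tuesday, which is a business day, so no adjustment is needed.
So the filing is due 2034-11-07.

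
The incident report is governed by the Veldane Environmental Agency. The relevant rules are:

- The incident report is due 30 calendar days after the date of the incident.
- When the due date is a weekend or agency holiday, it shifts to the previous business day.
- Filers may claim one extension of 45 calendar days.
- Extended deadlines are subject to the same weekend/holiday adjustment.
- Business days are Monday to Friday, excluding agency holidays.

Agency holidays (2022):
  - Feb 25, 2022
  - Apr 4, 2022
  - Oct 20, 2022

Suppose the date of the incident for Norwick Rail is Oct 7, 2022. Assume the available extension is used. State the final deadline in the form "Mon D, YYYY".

Dec 19, 2022

30 calendar days after Oct 7, 2022 is Nov 6, 2022.
Because Nov 6, 2022 is a Sunday, the deadline becomes Nov 4, 2022 (Friday).
Add the 45 calendar-day extension to Nov 4, 2022: Dec 19, 2022.
Dec 19, 2022 is a Monday and not a listed holiday, so it stands.
Final deadline: Dec 19, 2022.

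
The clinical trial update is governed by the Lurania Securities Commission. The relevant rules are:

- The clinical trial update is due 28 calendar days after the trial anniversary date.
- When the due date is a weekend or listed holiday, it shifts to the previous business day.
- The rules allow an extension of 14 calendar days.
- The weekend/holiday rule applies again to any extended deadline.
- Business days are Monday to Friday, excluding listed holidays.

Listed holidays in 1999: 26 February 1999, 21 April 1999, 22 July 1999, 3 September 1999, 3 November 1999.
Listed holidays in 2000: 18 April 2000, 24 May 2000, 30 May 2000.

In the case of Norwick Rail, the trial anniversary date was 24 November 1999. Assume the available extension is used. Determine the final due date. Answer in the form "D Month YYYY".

5 January 2000

Adding 28 calendar days to 24 November 1999 gives 22 December 1999.
22 December 1999 falls on a Wednesday, which is a business day, so no adjustment is needed.
The 14-calendar-day extension moves the deadline from 22 December 1999 to 5 January 2000.
5 January 2000 is a Wednesday and not a listed holiday, so it stands.
So the filing is due 5 January 2000.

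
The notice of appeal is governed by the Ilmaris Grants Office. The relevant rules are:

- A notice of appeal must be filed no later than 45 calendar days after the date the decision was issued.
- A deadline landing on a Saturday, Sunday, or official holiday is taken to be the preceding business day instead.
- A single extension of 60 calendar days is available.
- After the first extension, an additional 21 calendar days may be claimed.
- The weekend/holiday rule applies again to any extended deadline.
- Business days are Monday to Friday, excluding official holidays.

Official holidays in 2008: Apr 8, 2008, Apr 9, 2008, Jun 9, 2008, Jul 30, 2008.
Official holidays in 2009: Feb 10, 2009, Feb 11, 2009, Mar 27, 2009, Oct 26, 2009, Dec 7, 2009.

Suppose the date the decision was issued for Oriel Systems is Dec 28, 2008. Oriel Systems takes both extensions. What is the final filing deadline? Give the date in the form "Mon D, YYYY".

May 1, 2009

45 calendar days after Dec 28, 2008 is Feb 11, 2009.
Feb 11, 2009 is a listed holiday; the preceding business day is Feb 9, 2009 (Monday).
With the 60-day extension, Feb 9, 2009 becomes Apr 10, 2009.
Since Apr 10, 2009 is a Friday and not a holiday, the date is unchanged.
Applying the 21-calendar-day extension: Apr 10, 2009 + 21 days = May 1, 2009.
May 1, 2009 is a Friday and not a listed holiday, so it stands.
The final due date is May 1, 2009.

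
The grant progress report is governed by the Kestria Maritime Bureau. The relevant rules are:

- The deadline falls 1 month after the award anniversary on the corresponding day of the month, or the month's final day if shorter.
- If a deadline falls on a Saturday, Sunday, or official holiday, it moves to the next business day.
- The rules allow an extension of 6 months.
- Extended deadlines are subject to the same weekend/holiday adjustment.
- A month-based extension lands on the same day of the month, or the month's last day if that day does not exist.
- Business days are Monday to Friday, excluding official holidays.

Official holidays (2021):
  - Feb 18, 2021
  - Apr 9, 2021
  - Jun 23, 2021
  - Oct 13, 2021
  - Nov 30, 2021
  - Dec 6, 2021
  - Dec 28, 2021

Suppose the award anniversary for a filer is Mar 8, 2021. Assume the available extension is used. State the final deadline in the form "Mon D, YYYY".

1 month after Mar 8, 2021, on the same day of the month, is Apr 8, 2021.
Apr 8, 2021 is a Thursday and not a listed holiday, so it stands.
Applying the 6 months extension: 6 months after Apr 8, 2021 is Oct 8, 2021.
Oct 8, 2021 falls on a Friday, which is a business day, so no adjustment is needed.
Final deadline: Oct 8, 2021.

Oct 8, 2021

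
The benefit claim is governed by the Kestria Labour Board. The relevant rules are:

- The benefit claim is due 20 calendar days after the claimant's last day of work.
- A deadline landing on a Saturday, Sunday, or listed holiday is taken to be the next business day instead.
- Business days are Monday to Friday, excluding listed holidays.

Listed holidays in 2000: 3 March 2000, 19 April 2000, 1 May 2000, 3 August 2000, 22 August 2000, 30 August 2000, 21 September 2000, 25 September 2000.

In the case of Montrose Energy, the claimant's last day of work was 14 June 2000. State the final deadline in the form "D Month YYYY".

4 July 2000

20 calendar days after 14 June 2000 is 4 July 2000.
4 July 2000 falls on a Tuesday, which is a business day, so no adjustment is needed.
So the filing is due 4 July 2000.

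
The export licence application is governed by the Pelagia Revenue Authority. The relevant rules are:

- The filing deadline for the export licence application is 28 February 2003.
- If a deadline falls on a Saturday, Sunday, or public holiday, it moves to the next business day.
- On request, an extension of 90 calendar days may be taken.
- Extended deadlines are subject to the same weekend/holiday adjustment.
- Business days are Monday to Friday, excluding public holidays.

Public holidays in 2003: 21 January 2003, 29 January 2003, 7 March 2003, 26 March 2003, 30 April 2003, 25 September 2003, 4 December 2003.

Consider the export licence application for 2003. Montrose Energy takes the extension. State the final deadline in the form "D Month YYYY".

29 May 2003

Start from the fixed due date, 28 February 2003.
Since 28 February 2003 is a Friday and not a holiday, the date is unchanged.
The 90-calendar-day extension moves the deadline from 28 February 2003 to 29 May 2003.
29 May 2003 falls on a Thursday, which is a business day, so no adjustment is needed.
Deadline: 29 May 2003.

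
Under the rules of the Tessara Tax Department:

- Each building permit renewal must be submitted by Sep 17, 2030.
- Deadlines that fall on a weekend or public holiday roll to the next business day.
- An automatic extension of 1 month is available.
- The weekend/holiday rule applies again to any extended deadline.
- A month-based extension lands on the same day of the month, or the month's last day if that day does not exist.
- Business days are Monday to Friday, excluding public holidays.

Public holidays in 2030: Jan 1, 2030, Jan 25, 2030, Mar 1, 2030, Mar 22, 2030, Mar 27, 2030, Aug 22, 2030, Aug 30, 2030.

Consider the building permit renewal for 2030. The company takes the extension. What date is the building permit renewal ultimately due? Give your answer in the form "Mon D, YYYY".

Oct 17, 2030

Start from the fixed due date, Sep 17, 2030.
Since Sep 17, 2030 is a Tuesday and not a holiday, the date is unchanged.
Applying the 1 month extension: 1 month after Sep 17, 2030 is Oct 17, 2030.
Oct 17, 2030 falls on a Thursday, which is a business day, so no adjustment is needed.
Deadline: Oct 17, 2030.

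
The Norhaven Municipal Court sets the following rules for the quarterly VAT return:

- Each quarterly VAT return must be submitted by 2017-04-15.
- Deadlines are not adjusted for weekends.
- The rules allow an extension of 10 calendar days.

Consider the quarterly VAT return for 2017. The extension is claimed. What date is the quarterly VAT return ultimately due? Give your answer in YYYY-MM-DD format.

The stated deadline is 2017-04-15.
2017-04-15 is a Saturday; no weekend or holiday adjustment applies.
The 10-calendar-day extension moves the deadline from 2017-04-15 to 2017-04-25.
2017-04-25 is a Tuesday; no weekend or holiday adjustment applies.
The final due date is 2017-04-25.

2017-04-25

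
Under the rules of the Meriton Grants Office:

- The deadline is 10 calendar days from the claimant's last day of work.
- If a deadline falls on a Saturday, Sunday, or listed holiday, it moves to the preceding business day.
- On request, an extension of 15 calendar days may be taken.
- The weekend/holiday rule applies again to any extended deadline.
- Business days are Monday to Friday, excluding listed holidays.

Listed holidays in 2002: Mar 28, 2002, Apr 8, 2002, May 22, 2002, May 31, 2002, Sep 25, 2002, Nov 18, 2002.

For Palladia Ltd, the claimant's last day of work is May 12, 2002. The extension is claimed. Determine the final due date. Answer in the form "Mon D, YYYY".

Jun 5, 2002

10 calendar days after May 12, 2002 is May 22, 2002.
May 22, 2002 is a listed holiday, so it moves to the preceding business day, May 21, 2002 (Tuesday).
With the 15-day extension, May 21, 2002 becomes Jun 5, 2002.
Since Jun 5, 2002 is a Wednesday and not a holiday, the date is unchanged.
Deadline: Jun 5, 2002.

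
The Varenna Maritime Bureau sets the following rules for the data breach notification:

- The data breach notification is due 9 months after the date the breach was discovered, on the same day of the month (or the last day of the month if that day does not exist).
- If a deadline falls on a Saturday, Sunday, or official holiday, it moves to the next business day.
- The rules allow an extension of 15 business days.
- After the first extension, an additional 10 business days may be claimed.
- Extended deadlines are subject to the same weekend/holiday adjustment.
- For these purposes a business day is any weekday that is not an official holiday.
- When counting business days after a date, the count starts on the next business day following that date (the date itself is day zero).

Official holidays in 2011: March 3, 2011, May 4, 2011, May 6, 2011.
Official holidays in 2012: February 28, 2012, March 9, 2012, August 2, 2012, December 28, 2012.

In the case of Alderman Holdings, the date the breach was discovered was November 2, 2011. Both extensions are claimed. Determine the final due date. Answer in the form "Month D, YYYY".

September 7, 2012

Moving 9 months forward from November 2, 2011 on the corresponding day gives August 2, 2012.
August 2, 2012 is a listed holiday, so it moves to the next business day, August 3, 2012 (Friday).
Counting 15 further business days from August 3, 2012 reaches August 24, 2012.
August 24, 2012 is a Friday and not a listed holiday, so it stands.
The 10-business-day extension runs from August 24, 2012 to September 7, 2012.
Since September 7, 2012 is a Friday and not a holiday, the date is unchanged.
Deadline: September 7, 2012.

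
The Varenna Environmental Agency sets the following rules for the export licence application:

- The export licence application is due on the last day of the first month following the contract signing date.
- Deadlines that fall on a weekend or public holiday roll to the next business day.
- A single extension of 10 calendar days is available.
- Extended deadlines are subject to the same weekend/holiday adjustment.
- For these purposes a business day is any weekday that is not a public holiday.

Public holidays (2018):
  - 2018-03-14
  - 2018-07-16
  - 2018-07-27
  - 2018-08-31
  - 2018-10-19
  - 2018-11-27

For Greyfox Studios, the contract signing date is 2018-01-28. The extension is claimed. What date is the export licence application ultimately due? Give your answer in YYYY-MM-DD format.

2018-03-12

1 month after 2018-01-28 falls in February 2018; the last day of that month is 2018-02-28.
2018-02-28 is a Wednesday and not a listed holiday, so it stands.
The 10-calendar-day extension moves the deadline from 2018-02-28 to 2018-03-10.
2018-03-10 is a Saturday, so it moves to the next business day, 2018-03-12 (Monday).
So the filing is due 2018-03-12.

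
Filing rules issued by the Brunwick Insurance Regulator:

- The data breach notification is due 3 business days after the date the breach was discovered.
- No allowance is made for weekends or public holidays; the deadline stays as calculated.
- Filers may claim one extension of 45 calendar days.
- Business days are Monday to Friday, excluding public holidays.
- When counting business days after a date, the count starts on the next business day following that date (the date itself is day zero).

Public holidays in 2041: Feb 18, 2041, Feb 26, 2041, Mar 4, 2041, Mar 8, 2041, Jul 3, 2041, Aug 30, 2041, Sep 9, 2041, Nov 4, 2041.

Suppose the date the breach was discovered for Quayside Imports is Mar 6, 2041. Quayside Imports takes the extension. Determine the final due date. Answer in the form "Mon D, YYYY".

3 business days after Mar 6, 2041, excluding weekends and holidays, is Mar 12, 2041.
Mar 12, 2041 is a Tuesday; no weekend or holiday adjustment applies.
Add the 45 calendar-day extension to Mar 12, 2041: Apr 26, 2041.
Apr 26, 2041 falls on a Friday. The rules make no weekend/holiday allowance, so it remains Apr 26, 2041.
So the filing is due Apr 26, 2041.

Apr 26, 2041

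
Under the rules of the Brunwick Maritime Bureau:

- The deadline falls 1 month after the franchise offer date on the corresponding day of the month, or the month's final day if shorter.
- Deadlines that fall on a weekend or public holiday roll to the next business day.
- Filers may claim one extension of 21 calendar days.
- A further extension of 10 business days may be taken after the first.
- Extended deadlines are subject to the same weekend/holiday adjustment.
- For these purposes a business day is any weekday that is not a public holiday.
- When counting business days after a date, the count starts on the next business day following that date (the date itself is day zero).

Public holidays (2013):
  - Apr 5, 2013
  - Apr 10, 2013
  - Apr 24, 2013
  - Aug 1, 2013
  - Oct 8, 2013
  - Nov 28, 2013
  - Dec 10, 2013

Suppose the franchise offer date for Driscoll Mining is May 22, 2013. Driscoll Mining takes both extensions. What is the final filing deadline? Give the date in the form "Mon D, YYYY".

Jul 29, 2013

1 month from May 22, 2013 is Jun 22, 2013.
Because Jun 22, 2013 is a Saturday, the deadline becomes Jun 24, 2013 (Monday).
Applying the 21-calendar-day extension: Jun 24, 2013 + 21 days = Jul 15, 2013.
Jul 15, 2013 falls on a Monday, which is a business day, so no adjustment is needed.
The 10-business-day extension runs from Jul 15, 2013 to Jul 29, 2013.
Jul 29, 2013 falls on a Monday, which is a business day, so no adjustment is needed.
Final deadline: Jul 29, 2013.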